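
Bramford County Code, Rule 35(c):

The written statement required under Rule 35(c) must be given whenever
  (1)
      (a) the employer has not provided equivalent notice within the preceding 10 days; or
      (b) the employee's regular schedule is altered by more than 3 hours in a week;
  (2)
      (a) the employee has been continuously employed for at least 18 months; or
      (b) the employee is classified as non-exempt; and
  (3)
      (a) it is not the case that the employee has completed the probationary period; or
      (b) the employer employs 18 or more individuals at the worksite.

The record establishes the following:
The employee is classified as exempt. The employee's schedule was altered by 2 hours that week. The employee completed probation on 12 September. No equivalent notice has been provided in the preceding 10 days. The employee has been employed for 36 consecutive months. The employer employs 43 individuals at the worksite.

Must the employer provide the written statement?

Yes — required.

(a) no recent notice — satisfied.
(b) schedule shift > 3h — fails.
(1): T OR F → true.
(a) tenure ≥ 18 mo. — satisfied.
(b) non-exempt — fails.
So (2) is satisfied (T OR F).
(a) not (past probation) — fails.
(b) ≥ 18 at site — holds.
So (3) is satisfied (F OR T).
Overall: T AND T AND T → true.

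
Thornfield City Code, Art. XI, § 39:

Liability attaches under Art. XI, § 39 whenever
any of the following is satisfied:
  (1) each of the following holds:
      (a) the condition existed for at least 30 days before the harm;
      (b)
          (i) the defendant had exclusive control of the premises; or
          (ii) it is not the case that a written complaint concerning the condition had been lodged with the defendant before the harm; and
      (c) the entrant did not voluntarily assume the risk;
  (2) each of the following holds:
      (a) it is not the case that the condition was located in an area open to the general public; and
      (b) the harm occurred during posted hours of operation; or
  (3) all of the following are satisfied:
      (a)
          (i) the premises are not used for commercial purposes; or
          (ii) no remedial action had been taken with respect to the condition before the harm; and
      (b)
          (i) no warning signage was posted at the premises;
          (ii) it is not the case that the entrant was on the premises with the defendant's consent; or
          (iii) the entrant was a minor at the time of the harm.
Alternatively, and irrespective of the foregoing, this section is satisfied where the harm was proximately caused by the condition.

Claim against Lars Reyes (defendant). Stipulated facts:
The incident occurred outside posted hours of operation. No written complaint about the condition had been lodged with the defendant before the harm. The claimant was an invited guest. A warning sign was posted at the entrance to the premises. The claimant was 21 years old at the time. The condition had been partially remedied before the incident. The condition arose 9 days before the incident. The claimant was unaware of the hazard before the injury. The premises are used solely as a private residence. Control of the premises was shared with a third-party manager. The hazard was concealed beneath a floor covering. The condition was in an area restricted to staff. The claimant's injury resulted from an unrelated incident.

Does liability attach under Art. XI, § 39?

(a) condition ≥30 days old — not met.
(i) exclusive control — not met.
(ii) not (complaint lodged) — met.
So (b) is satisfied (F OR T).
(c) no assumed risk — holds.
(1) = F AND T AND T = false.
(a) not (public area) — satisfied.
(b) during posted hours — not satisfied.
(2) = T AND F = false.
(i) not (commercial use) — satisfied.
(ii) no remedial action — not satisfied.
(a): T OR F → true.
(i) no signage posted — fails.
(ii) not (consent to enter) — not met.
(iii) entrant a minor — fails.
So (b) is not satisfied (F OR F OR F).
(3): T AND F → false.
Overall = F OR F OR F = false.
Exception (proximate cause) — not satisfied.
Result: main false OR exception false → false.

No — not liable.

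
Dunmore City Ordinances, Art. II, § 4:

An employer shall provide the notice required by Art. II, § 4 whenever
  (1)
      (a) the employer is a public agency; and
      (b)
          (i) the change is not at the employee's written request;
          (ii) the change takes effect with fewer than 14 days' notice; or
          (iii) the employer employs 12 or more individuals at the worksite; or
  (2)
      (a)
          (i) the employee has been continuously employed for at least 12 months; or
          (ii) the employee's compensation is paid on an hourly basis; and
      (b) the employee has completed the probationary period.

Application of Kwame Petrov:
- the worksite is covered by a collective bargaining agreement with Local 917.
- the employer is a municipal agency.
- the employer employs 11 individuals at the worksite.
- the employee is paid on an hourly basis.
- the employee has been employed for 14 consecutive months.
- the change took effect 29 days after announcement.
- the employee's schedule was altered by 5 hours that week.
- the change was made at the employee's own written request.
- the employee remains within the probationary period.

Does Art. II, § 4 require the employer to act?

(a) public agency — holds.
(i) not employee-requested — fails.
(ii) < 14 days' notice — not satisfied.
(iii) ≥ 12 at site — fails.
So (b) is not satisfied (F OR F OR F).
So (1) is not satisfied (T AND F).
(i) tenure ≥ 12 mo. — met.
(ii) hourly-paid — met.
So (a) is satisfied (T OR T).
(b) past probation — not satisfied.
(2): T AND F → false.
So Overall is not satisfied (F OR F).

No — not required.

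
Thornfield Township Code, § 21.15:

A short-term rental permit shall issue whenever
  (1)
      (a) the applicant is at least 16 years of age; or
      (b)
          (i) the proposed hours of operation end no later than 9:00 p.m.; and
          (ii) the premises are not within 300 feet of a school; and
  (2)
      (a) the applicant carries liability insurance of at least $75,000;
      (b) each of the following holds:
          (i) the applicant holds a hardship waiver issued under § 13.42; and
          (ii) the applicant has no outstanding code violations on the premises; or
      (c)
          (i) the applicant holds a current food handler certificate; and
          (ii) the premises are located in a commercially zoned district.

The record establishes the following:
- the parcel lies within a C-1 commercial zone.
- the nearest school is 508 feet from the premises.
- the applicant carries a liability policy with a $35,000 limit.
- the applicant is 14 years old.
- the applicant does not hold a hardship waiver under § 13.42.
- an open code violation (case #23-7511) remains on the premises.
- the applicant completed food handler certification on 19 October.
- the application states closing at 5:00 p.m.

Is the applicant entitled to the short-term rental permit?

Yes — granted.

(a) age ≥ 16 — not met.
(i) closes by 9 p.m. — holds.
(ii) ≥300 ft from school — met.
So (b) is satisfied (T AND T).
(1): F OR T → true.
(a) insurance ≥ $75,000 — fails.
(i) hardship waiver — not satisfied.
(ii) no code violations — not met.
So (b) is not satisfied (F AND F).
(i) food handler cert. — satisfied.
(ii) commercially zoned — satisfied.
So (c) is satisfied (T AND T).
(2) = F OR F OR T = true.
Overall: T AND T → true.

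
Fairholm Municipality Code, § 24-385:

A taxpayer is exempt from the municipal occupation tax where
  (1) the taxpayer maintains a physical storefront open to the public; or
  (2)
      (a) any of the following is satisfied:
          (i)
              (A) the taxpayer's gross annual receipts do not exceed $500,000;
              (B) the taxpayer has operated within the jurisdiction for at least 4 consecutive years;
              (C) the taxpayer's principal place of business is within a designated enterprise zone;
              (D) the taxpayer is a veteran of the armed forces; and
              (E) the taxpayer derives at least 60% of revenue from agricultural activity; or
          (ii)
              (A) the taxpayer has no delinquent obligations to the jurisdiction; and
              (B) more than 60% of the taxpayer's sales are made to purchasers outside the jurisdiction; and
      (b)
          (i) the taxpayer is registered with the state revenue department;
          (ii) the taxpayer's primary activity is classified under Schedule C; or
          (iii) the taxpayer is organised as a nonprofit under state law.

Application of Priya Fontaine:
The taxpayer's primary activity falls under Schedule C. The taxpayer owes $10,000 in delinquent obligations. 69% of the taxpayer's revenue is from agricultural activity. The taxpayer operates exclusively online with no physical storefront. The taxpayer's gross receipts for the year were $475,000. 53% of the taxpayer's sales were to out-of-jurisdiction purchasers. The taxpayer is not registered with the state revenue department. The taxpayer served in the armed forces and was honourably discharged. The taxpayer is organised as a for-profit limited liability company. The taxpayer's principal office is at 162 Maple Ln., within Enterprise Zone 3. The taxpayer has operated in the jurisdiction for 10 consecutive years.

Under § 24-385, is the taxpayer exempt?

(1) has storefront — fails.
(A) receipts ≤ $500,000 — holds.
(B) ≥ 4 yrs in jurisdiction — satisfied.
(C) in enterprise zone — holds.
(D) veteran — met.
(E) ≥60% agricultural — met.
(i) = T AND T AND T AND T AND T = true.
(A) no delinquency — not satisfied.
(B) >60% out-of-jur. sales — not met.
So (ii) is not satisfied (F AND F).
So (a) is satisfied (T OR F).
(i) state-registered — not met.
(ii) Schedule C activity — satisfied.
(iii) nonprofit — not satisfied.
(b) = F OR T OR F = true.
(2) = T AND T = true.
So Overall is satisfied (F OR T).

Yes — exempt.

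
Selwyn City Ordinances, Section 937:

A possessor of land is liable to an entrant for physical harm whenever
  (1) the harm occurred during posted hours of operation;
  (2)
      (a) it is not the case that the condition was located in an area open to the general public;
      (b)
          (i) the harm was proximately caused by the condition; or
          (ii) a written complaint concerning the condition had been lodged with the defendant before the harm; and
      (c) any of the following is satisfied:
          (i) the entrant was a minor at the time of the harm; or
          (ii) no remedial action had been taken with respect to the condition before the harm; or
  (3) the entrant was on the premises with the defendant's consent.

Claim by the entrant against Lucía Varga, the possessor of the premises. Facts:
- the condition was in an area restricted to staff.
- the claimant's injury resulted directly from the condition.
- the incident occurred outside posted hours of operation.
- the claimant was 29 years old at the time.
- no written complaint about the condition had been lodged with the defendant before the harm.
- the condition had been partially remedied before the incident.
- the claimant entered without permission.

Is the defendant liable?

(1) during posted hours — fails.
(a) not (public area) — satisfied.
(i) proximate cause — holds.
(ii) complaint lodged — not met.
(b): T OR F → true.
(i) entrant a minor — not met.
(ii) no remedial action — fails.
(c): F OR F → false.
So (2) is not satisfied (T AND T AND F).
(3) consent to enter — not met.
Overall = F OR F OR F = false.

No — not liable.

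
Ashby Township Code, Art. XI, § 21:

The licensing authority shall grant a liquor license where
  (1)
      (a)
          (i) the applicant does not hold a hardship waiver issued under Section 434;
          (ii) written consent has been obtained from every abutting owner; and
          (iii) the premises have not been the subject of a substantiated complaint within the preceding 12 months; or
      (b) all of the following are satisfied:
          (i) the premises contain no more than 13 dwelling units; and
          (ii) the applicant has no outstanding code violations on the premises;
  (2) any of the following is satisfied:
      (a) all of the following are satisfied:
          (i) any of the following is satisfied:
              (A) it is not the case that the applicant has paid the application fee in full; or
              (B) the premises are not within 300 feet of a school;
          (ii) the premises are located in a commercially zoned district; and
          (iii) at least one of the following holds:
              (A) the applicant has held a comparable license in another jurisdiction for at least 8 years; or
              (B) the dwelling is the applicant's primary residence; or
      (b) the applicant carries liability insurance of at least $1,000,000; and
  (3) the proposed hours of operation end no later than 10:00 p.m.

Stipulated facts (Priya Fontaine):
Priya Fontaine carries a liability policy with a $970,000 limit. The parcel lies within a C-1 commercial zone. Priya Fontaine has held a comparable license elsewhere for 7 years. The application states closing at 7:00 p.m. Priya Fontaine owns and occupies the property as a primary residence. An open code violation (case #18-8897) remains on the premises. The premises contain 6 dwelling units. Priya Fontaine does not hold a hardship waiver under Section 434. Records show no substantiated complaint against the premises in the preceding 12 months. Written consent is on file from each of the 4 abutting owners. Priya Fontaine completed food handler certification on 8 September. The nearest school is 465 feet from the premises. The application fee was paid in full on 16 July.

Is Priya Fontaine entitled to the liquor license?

Yes — granted.

(i) not (hardship waiver) — satisfied.
(ii) all abutters consent — met.
(iii) no complaint in 12 mo. — holds.
(a) = T AND T AND T = true.
(i) ≤ 13 units — met.
(ii) no code violations — not satisfied.
So (b) is not satisfied (T AND F).
(1) = T OR F = true.
(A) not (fee paid) — not met.
(B) ≥300 ft from school — met.
So (i) is satisfied (F OR T).
(ii) commercially zoned — met.
(A) prior license ≥ 8 yr — not satisfied.
(B) primary residence — satisfied.
(iii) = F OR T = true.
So (a) is satisfied (T AND T AND T).
(b) insurance ≥ $1,000,000 — not met.
So (2) is satisfied (T OR F).
(3) closes by 10 p.m. — satisfied.
So Overall is satisfied (T AND T AND T).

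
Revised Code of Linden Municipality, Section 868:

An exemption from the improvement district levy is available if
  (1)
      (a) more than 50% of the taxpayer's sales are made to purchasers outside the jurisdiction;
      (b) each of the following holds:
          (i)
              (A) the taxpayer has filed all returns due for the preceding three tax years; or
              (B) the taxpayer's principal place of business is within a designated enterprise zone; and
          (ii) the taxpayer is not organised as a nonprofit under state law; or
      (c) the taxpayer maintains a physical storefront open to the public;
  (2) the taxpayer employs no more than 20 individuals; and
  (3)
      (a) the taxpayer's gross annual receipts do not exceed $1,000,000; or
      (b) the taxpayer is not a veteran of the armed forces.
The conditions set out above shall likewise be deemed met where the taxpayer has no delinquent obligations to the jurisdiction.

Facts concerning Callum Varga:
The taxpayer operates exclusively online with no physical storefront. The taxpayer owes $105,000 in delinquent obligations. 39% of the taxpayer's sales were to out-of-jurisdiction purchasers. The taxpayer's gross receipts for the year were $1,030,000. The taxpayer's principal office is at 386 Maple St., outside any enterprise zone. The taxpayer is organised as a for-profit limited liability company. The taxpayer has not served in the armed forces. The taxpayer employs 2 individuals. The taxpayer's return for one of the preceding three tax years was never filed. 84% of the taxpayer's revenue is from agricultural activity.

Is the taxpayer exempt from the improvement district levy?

(a) >50% out-of-jur. sales — not satisfied.
(A) returns current — not satisfied.
(B) in enterprise zone — not satisfied.
(i): F OR F → false.
(ii) not (nonprofit) — holds.
(b): F AND T → false.
(c) has storefront — not met.
So (1) is not satisfied (F OR F OR F).
(2) ≤ 20 employees — met.
(a) receipts ≤ $1,000,000 — not satisfied.
(b) not (veteran) — satisfied.
(3): F OR T → true.
Overall: F AND T AND T → false.
Exception (no delinquency) — not satisfied.
Result: main false OR exception false → false.

No — not exempt.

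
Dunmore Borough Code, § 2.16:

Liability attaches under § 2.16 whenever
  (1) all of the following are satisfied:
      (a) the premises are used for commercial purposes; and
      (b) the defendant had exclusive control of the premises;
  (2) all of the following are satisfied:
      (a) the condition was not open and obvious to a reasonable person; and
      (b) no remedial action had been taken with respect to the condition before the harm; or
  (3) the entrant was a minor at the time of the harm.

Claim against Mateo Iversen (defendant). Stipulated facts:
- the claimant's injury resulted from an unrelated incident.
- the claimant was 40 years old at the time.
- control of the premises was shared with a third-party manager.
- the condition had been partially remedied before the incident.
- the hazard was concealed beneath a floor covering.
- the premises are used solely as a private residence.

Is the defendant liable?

No — not liable.

(a) commercial use — not met.
(b) exclusive control — fails.
(1): F AND F → false.
(a) not open/obvious — holds.
(b) no remedial action — not satisfied.
(2): T AND F → false.
(3) entrant a minor — not met.
Overall: F OR F OR F → false.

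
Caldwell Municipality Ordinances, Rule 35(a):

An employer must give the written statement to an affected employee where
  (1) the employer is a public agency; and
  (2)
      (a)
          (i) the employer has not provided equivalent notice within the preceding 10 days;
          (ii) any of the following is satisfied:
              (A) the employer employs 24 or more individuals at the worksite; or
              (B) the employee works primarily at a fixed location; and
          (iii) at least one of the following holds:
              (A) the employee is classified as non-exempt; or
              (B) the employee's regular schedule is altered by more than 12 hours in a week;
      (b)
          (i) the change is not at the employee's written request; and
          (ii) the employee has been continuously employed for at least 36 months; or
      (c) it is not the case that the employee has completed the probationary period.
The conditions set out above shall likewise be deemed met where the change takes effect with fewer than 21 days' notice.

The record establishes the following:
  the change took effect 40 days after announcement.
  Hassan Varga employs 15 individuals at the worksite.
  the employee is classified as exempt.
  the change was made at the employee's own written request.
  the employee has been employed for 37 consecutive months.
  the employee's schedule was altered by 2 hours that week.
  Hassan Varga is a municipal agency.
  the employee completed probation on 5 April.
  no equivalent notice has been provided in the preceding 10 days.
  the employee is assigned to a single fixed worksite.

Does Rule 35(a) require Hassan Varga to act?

No — not required.

(1) public agency — holds.
(i) no recent notice — met.
(A) ≥ 24 at site — not satisfied.
(B) fixed location — holds.
So (ii) is satisfied (F OR T).
(A) non-exempt — not satisfied.
(B) schedule shift > 12h — fails.
(iii) = F OR F = false.
(a): T AND T AND F → false.
(i) not employee-requested — fails.
(ii) tenure ≥ 36 mo. — satisfied.
(b): F AND T → false.
(c) not (past probation) — not met.
(2): F OR F OR F → false.
Overall: T AND F → false.
Exception (< 21 days' notice) — not satisfied.
Result: main false OR exception false → false.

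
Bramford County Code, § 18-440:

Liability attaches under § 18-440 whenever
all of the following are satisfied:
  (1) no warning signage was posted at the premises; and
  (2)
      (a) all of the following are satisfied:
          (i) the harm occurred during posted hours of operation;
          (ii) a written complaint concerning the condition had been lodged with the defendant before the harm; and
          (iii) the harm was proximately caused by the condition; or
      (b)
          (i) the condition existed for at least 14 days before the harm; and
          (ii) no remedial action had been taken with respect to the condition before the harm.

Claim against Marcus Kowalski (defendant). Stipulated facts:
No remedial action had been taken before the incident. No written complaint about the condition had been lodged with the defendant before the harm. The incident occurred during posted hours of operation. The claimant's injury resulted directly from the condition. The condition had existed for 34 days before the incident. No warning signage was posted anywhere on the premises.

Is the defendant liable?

(1) no signage posted — holds.
(i) during posted hours — holds.
(ii) complaint lodged — fails.
(iii) proximate cause — met.
(a) = T AND F AND T = false.
(i) condition ≥14 days old — satisfied.
(ii) no remedial action — satisfied.
(b): T AND T → true.
So (2) is satisfied (F OR T).
Overall = T AND T = true.

Yes — liable.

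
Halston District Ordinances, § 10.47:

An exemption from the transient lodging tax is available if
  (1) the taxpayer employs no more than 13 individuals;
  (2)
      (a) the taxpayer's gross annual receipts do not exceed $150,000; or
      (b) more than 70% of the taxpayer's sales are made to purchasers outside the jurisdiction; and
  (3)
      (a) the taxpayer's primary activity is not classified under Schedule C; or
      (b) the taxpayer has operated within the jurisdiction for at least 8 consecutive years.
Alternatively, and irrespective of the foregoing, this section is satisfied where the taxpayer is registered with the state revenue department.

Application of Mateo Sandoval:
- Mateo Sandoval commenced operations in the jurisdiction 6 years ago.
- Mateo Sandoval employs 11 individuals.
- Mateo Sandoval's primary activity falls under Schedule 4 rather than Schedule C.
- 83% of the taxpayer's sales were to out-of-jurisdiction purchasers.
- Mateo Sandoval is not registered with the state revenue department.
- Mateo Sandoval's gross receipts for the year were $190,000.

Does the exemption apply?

(1) ≤ 13 employees — satisfied.
(a) receipts ≤ $150,000 — not satisfied.
(b) >70% out-of-jur. sales — holds.
(2) = F OR T = true.
(a) not (Schedule C activity) — satisfied.
(b) ≥ 8 yrs in jurisdiction — not met.
So (3) is satisfied (T OR F).
Overall = T AND T AND T = true.
Exception (state-registered) — not satisfied.
Result: main true OR exception false → true.

Yes — exempt.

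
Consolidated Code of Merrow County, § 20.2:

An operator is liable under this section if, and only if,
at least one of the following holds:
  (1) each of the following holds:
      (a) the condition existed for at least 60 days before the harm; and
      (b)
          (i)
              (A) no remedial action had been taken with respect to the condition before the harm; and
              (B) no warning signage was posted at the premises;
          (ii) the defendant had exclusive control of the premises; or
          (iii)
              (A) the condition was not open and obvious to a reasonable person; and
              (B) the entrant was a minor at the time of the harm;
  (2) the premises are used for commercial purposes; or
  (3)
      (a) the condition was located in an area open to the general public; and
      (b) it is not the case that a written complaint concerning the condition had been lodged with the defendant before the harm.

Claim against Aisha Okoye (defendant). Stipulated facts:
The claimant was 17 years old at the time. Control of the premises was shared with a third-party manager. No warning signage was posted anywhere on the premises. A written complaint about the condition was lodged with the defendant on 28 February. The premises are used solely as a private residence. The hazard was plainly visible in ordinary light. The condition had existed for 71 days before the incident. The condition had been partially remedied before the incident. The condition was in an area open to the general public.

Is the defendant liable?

No — not liable.

(a) condition ≥60 days old — met.
(A) no remedial action — not met.
(B) no signage posted — holds.
(i) = F AND T = false.
(ii) exclusive control — not satisfied.
(A) not open/obvious — not met.
(B) entrant a minor — met.
(iii) = F AND T = false.
(b): F OR F OR F → false.
(1) = T AND F = false.
(2) commercial use — not satisfied.
(a) public area — met.
(b) not (complaint lodged) — not met.
(3): T AND F → false.
So Overall is not satisfied (F OR F OR F).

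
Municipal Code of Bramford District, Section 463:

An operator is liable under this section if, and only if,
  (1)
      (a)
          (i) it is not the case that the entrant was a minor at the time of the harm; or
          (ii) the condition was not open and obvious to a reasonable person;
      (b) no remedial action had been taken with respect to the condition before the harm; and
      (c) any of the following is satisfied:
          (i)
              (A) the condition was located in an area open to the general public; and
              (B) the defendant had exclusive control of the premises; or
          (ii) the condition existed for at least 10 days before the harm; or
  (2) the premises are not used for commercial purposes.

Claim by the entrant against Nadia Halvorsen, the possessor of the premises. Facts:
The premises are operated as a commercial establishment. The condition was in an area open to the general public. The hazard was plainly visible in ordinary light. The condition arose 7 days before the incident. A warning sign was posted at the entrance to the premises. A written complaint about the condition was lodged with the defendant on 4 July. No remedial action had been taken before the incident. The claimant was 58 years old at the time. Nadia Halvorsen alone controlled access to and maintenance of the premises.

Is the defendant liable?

Yes — liable.

(i) not (entrant a minor) — holds.
(ii) not open/obvious — not satisfied.
(a) = T OR F = true.
(b) no remedial action — holds.
(A) public area — holds.
(B) exclusive control — satisfied.
So (i) is satisfied (T AND T).
(ii) condition ≥10 days old — not met.
(c) = T OR F = true.
(1) = T AND T AND T = true.
(2) not (commercial use) — not satisfied.
Overall: T OR F → true.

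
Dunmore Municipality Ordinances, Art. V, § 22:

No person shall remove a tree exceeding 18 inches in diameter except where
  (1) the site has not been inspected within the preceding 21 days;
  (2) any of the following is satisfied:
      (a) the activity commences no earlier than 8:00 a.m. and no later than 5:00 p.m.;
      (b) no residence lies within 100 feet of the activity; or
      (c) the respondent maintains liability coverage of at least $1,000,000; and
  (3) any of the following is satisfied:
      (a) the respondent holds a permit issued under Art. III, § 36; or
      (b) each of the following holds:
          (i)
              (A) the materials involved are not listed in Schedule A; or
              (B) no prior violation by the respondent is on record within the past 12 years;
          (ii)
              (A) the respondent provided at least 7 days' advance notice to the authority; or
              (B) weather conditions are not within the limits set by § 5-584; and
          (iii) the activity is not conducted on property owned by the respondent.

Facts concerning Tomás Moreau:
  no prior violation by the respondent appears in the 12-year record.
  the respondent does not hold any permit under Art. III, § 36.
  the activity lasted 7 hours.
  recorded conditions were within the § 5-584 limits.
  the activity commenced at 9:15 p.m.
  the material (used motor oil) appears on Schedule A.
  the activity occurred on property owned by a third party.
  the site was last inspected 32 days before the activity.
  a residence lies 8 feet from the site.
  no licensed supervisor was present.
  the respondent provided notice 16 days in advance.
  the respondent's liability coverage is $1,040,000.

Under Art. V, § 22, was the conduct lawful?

Yes — lawful.

(1) not (site inspected) — satisfied.
(a) start within hours — fails.
(b) no residence in 100 ft — not satisfied.
(c) coverage ≥ $1,000,000 — holds.
(2): F OR F OR T → true.
(a) holds permit — fails.
(A) not (Schedule A material) — not met.
(B) no prior violation — satisfied.
(i) = F OR T = true.
(A) ≥7 days' notice — satisfied.
(B) not (weather ok) — not met.
So (ii) is satisfied (T OR F).
(iii) not (own property) — met.
So (b) is satisfied (T AND T AND T).
(3) = F OR T = true.
Overall = T AND T AND T = true.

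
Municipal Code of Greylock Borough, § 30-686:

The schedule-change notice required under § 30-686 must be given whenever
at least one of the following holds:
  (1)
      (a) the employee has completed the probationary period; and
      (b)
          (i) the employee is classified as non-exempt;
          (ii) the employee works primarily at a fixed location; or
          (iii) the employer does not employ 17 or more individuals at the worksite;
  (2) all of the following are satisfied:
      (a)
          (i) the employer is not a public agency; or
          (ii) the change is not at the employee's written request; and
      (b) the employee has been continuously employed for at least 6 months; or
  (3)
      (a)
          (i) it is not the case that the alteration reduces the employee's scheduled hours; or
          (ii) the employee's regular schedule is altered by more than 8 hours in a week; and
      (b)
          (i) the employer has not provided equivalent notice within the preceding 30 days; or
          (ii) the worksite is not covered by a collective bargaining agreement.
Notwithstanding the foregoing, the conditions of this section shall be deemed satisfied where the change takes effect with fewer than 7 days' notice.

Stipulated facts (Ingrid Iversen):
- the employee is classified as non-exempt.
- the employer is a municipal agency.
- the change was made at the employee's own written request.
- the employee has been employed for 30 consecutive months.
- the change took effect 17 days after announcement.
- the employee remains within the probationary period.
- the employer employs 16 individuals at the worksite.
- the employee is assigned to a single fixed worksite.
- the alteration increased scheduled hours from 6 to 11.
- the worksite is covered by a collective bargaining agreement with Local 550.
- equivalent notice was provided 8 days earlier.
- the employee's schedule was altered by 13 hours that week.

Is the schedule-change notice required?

(a) past probation — fails.
(i) non-exempt — met.
(ii) fixed location — met.
(iii) not (≥ 17 at site) — holds.
(b) = T OR T OR T = true.
(1): F AND T → false.
(i) not (public agency) — not satisfied.
(ii) not employee-requested — not satisfied.
So (a) is not satisfied (F OR F).
(b) tenure ≥ 6 mo. — satisfied.
(2) = F AND T = false.
(i) not (hours reduced) — holds.
(ii) schedule shift > 8h — satisfied.
(a): T OR T → true.
(i) no recent notice — fails.
(ii) no CBA — fails.
So (b) is not satisfied (F OR F).
(3) = T AND F = false.
Overall = F OR F OR F = false.
Exception (< 7 days' notice) — not satisfied.
Result: main false OR exception false → false.

No — not required.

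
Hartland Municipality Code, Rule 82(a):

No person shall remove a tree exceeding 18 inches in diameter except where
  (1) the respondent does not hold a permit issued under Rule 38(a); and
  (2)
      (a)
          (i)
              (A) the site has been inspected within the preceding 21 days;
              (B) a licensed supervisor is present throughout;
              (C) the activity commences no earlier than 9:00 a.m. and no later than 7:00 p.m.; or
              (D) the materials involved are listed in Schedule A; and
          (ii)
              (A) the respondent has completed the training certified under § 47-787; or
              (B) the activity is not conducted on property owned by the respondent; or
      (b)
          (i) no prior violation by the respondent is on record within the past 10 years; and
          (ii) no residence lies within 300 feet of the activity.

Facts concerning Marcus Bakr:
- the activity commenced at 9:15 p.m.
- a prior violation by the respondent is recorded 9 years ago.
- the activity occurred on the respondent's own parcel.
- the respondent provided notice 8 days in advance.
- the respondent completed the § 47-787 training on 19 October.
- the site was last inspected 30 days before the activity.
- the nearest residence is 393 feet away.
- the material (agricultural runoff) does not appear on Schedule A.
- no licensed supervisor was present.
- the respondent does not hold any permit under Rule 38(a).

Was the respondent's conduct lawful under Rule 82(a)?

(1) not (holds permit) — satisfied.
(A) site inspected — not satisfied.
(B) supervisor present — fails.
(C) start within hours — fails.
(D) Schedule A material — fails.
(i) = F OR F OR F OR F = false.
(A) training certified — satisfied.
(B) not (own property) — not met.
(ii) = T OR F = true.
(a): F AND T → false.
(i) no prior violation — not met.
(ii) no residence in 300 ft — satisfied.
(b) = F AND T = false.
(2): F OR F → false.
Overall = T AND F = false.

No — unlawful.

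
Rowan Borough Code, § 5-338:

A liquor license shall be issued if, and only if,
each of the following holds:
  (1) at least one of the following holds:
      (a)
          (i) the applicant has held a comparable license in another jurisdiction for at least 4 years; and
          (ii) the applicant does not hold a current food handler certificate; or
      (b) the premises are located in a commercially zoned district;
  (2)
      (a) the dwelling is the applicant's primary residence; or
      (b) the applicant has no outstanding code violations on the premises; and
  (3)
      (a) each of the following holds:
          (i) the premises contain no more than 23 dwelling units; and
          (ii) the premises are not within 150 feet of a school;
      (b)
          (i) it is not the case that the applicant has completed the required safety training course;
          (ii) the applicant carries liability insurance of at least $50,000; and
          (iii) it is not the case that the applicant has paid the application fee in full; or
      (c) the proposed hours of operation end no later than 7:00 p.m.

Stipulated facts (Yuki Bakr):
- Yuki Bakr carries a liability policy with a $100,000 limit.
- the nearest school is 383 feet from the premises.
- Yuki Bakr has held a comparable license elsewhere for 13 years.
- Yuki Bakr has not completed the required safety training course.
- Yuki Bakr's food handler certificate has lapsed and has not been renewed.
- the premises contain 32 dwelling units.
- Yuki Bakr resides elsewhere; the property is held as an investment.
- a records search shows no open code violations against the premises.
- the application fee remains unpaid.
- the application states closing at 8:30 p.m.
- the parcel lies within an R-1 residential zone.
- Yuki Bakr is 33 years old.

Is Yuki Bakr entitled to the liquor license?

Yes — granted.

(i) prior license ≥ 4 yr — holds.
(ii) not (food handler cert.) — holds.
So (a) is satisfied (T AND T).
(b) commercially zoned — not satisfied.
(1): T OR F → true.
(a) primary residence — fails.
(b) no code violations — met.
(2) = F OR T = true.
(i) ≤ 23 units — fails.
(ii) ≥150 ft from school — holds.
(a) = F AND T = false.
(i) not (safety training) — holds.
(ii) insurance ≥ $50,000 — satisfied.
(iii) not (fee paid) — met.
(b) = T AND T AND T = true.
(c) closes by 7 p.m. — not met.
(3) = F OR T OR F = true.
So Overall is satisfied (T AND T AND T).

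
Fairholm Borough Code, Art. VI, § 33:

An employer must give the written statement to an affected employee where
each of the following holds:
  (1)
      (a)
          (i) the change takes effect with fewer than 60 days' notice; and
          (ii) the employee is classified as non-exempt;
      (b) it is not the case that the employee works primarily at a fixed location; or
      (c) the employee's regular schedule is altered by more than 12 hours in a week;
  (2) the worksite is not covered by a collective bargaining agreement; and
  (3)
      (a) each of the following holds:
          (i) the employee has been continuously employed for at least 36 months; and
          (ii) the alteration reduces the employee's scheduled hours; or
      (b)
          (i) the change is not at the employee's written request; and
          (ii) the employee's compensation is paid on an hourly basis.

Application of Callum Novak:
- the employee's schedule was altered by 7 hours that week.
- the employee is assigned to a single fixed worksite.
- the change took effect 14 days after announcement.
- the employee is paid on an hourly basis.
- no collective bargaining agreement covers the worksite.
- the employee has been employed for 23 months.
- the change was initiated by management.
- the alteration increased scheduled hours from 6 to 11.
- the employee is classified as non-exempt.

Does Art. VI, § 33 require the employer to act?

(i) < 60 days' notice — holds.
(ii) non-exempt — holds.
So (a) is satisfied (T AND T).
(b) not (fixed location) — fails.
(c) schedule shift > 12h — fails.
(1) = T OR F OR F = true.
(2) no CBA — satisfied.
(i) tenure ≥ 36 mo. — not satisfied.
(ii) hours reduced — not satisfied.
So (a) is not satisfied (F AND F).
(i) not employee-requested — holds.
(ii) hourly-paid — holds.
(b) = T AND T = true.
(3) = F OR T = true.
Overall: T AND T AND T → true.

Yes — required.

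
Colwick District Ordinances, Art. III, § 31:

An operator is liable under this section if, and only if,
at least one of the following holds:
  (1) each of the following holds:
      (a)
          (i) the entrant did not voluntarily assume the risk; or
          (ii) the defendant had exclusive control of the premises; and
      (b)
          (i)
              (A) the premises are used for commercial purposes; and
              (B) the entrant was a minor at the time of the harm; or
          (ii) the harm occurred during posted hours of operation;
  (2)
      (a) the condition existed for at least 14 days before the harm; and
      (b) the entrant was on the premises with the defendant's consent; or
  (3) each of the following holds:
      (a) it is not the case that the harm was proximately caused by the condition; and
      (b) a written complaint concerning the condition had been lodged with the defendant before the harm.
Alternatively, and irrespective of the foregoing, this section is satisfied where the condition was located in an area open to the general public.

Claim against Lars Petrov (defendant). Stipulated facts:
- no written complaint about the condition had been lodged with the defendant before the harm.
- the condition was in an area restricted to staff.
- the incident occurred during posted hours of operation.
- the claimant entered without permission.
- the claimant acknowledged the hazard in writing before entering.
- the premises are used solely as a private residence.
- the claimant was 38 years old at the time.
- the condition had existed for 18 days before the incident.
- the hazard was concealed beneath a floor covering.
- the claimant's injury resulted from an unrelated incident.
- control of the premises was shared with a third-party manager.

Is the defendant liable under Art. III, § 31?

No — not liable.

(i) no assumed risk — fails.
(ii) exclusive control — not met.
(a): F OR F → false.
(A) commercial use — not met.
(B) entrant a minor — not met.
(i) = F AND F = false.
(ii) during posted hours — holds.
(b): F OR T → true.
(1): F AND T → false.
(a) condition ≥14 days old — met.
(b) consent to enter — fails.
(2) = T AND F = false.
(a) not (proximate cause) — holds.
(b) complaint lodged — not satisfied.
(3) = T AND F = false.
Overall = F OR F OR F = false.
Exception (public area) — not satisfied.
Result: main false OR exception false → false.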